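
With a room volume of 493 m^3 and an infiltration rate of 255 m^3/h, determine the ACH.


ACH = flow / volume
ACH = 255 / 493
ACH = 0.517

0.517


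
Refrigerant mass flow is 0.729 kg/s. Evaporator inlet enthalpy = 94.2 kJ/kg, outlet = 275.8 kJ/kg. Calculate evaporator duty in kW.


dh = 275.8 - 94.2 = 181.6 kJ/kg
Q_evap = m_dot * dh = 0.729 * 181.6
Q_evap = 132.39 kW

132.39


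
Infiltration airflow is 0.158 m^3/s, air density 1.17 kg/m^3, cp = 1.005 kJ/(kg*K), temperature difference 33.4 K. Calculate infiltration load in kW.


Q = V_dot * rho * cp * dT
Q = 0.158 * 1.17 * 1.005 * 33.4
Q = 6.205 kW

6.205


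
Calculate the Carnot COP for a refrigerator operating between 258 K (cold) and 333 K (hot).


dT = 333 - 258 = 75 K
COP_carnot = T_cold / dT = 258 / 75
COP_carnot = 3.44

3.44


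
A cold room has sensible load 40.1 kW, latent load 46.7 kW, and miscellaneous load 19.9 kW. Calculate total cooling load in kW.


Q_total = Q_s + Q_l + Q_misc
Q_total = 40.1 + 46.7 + 19.9
Q_total = 106.7 kW

106.7


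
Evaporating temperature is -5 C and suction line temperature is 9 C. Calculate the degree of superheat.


Superheat = T_suction - T_evap
Superheat = 9 - (-5)
Superheat = 14 K

14


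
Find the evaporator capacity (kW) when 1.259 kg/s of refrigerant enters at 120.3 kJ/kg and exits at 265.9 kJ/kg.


dh = 265.9 - 120.3 = 145.6 kJ/kg
Q_evap = m_dot * dh = 1.259 * 145.6
Q_evap = 183.31 kW

183.31


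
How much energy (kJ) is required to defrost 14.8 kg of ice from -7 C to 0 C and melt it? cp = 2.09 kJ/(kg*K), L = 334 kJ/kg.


Sensible heat = cp * dT = 2.09 * 7 = 14.63 kJ/kg
Total per kg = 14.63 + 334 = 348.63 kJ/kg
Q = m * total = 14.8 * 348.63
Q = 5159.7 kJ

5159.7


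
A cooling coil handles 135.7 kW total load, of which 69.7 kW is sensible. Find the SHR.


SHR = Q_sensible / Q_total
SHR = 69.7 / 135.7
SHR = 0.514

0.514


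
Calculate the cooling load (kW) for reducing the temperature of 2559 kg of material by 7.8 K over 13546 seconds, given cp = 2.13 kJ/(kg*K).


Q = m * cp * dT / t
Q = 2559 * 2.13 * 7.8 / 13546
Q = 3.139 kW

3.139


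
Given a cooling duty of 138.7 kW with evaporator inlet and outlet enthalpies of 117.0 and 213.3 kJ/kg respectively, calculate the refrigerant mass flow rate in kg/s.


dh = 213.3 - 117.0 = 96.3 kJ/kg
m_dot = Q / dh = 138.7 / 96.3 = 1.4403 kg/s

1.4403


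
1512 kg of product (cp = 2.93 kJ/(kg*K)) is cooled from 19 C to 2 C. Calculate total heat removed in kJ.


dT = 19 - (2) = 17 K
Q = m * cp * dT = 1512 * 2.93 * 17
Q = 75313 kJ

75313


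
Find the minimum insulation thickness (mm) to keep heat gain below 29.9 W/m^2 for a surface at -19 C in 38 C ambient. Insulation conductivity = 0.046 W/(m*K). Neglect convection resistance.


dT = 38 - (-19) = 57 K
thickness = k * dT / q_max * 1000
thickness = 0.046 * 57 / 29.9 * 1000
thickness = 87.7 mm

87.7


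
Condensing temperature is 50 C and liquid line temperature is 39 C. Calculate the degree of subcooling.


Subcooling = T_cond - T_liquid
Subcooling = 50 - 39
Subcooling = 11 K

11


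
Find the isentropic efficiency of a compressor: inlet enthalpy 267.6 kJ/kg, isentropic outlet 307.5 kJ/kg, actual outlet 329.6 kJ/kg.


dh_ideal = 307.5 - 267.6 = 39.9 kJ/kg
dh_actual = 329.6 - 267.6 = 62.0 kJ/kg
eta_s = dh_ideal / dh_actual = 39.9 / 62.0
eta_s = 0.6435

0.6435


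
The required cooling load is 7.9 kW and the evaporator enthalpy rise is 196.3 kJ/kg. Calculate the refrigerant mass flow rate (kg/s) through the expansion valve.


m_dot = Q / dh
m_dot = 7.9 / 196.3
m_dot = 0.0402 kg/s

0.0402


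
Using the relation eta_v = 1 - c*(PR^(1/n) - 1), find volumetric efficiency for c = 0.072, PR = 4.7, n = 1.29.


PR^(1/n) = 4.7^(1/1.29) = 3.31899113
eta_v = 1 - 0.072 * (3.31899113 - 1)
eta_v = 0.833

0.833


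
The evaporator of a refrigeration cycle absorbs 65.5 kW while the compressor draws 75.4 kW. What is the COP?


COP = Q_evap / W
COP = 65.5 / 75.4
COP = 0.869

0.869


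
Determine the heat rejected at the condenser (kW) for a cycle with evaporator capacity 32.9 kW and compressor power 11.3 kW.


Q_cond = Q_evap + W
Q_cond = 32.9 + 11.3
Q_cond = 44.2 kW

44.2


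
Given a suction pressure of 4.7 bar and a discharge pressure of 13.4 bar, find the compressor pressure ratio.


PR = P_high / P_low
PR = 13.4 / 4.7
PR = 2.851

2.851


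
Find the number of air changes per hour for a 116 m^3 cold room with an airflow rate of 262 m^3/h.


ACH = flow / volume
ACH = 262 / 116
ACH = 2.259

2.259


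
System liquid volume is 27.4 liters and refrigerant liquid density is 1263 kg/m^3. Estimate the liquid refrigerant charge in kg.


Charge = V * rho / 1000
Charge = 27.4 * 1263 / 1000
Charge = 34.61 kg

34.61


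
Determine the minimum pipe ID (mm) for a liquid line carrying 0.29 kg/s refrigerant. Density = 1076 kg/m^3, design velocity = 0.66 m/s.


A = m_dot / (rho * v) = 0.29 / (1076 * 0.66) = 0.0004083586797 m^2
d = sqrt(4*A/pi) * 1000
d = 22.8 mm

22.8


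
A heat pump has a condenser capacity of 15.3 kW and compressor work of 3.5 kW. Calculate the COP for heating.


COP_hp = Q_cond / W
COP_hp = 15.3 / 3.5
COP_hp = 4.371

4.371


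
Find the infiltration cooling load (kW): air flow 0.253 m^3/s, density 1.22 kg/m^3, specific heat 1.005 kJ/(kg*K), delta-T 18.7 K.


Q = V_dot * rho * cp * dT
Q = 0.253 * 1.22 * 1.005 * 18.7
Q = 5.801 kW

5.801


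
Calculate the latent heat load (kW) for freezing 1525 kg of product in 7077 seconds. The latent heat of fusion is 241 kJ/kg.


Q_lat = m * h_fg / t
Q_lat = 1525 * 241 / 7077
Q_lat = 51.93 kW

51.93


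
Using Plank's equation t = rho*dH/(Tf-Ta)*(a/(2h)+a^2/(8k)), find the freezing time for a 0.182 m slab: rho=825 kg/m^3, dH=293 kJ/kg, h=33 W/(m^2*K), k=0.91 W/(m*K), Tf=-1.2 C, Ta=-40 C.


dT = -1.2 - (-40) = 38.8 K
term1 = a/(2h) = 0.182/(2*33) = 0.002757575758
term2 = a^2/(8k) = 0.182^2/(8*0.91) = 0.00455
t = rho*dH*1000/dT * (term1 + term2)
t = 825*293*1000/38.8 * (0.002757575758 + 0.00455)
t = 45526 s

45526


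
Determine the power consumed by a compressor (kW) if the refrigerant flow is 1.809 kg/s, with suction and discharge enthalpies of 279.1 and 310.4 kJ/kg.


dh = 310.4 - 279.1 = 31.3 kJ/kg
W = m_dot * dh = 1.809 * 31.3 = 56.62 kW

56.62


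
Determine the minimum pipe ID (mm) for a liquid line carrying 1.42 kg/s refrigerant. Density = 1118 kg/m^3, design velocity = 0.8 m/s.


A = m_dot / (rho * v) = 1.42 / (1118 * 0.8) = 0.00158765653 m^2
d = sqrt(4*A/pi) * 1000
d = 45.0 mm

45.0


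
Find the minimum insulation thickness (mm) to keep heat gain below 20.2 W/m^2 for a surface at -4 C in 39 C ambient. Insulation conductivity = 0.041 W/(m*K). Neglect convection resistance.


dT = 39 - (-4) = 43 K
thickness = k * dT / q_max * 1000
thickness = 0.041 * 43 / 20.2 * 1000
thickness = 87.3 mm

87.3


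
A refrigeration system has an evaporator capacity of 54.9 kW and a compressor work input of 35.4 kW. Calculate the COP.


COP = Q_evap / W
COP = 54.9 / 35.4
COP = 1.551

1.551


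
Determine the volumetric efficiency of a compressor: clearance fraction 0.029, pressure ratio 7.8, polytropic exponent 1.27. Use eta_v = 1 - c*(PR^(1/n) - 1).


PR^(1/n) = 7.8^(1/1.27) = 5.04007147
eta_v = 1 - 0.029 * (5.04007147 - 1)
eta_v = 0.8828

0.8828


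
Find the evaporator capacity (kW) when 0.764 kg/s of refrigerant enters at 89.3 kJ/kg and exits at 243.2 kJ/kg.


dh = 243.2 - 89.3 = 153.9 kJ/kg
Q_evap = m_dot * dh = 0.764 * 153.9
Q_evap = 117.58 kW

117.58


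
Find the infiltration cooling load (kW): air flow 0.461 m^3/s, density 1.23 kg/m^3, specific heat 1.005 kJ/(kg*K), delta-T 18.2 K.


Q = V_dot * rho * cp * dT
Q = 0.461 * 1.23 * 1.005 * 18.2
Q = 10.372 kW

10.372


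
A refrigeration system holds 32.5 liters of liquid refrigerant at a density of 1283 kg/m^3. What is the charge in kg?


Charge = V * rho / 1000
Charge = 32.5 * 1283 / 1000
Charge = 41.7 kg

41.7


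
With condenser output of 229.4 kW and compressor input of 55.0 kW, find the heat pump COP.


COP_hp = Q_cond / W
COP_hp = 229.4 / 55.0
COP_hp = 4.171

4.171


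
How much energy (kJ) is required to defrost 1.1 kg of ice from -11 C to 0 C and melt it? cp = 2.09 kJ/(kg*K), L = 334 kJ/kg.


Sensible heat = cp * dT = 2.09 * 11 = 22.99 kJ/kg
Total per kg = 22.99 + 334 = 356.99 kJ/kg
Q = m * total = 1.1 * 356.99
Q = 392.7 kJ

392.7


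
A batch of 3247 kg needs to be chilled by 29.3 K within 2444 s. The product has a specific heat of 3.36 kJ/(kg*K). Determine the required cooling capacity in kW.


Q = m * cp * dT / t
Q = 3247 * 3.36 * 29.3 / 2444
Q = 130.794 kW

130.794


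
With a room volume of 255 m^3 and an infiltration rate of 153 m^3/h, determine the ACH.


ACH = flow / volume
ACH = 153 / 255
ACH = 0.6

0.6


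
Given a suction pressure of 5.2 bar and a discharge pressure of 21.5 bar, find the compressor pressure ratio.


PR = P_high / P_low
PR = 21.5 / 5.2
PR = 4.135

4.135


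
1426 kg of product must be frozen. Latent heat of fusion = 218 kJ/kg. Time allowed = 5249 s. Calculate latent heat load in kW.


Q_lat = m * h_fg / t
Q_lat = 1426 * 218 / 5249
Q_lat = 59.22 kW

59.22


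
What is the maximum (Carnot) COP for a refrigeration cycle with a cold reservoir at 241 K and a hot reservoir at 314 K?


dT = 314 - 241 = 73 K
COP_carnot = T_cold / dT = 241 / 73
COP_carnot = 3.301

3.301


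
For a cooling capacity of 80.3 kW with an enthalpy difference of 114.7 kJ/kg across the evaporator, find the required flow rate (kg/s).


m_dot = Q / dh
m_dot = 80.3 / 114.7
m_dot = 0.7001 kg/s

0.7001


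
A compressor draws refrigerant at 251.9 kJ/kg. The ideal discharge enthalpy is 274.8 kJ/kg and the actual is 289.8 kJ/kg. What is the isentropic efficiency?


dh_ideal = 274.8 - 251.9 = 22.9 kJ/kg
dh_actual = 289.8 - 251.9 = 37.9 kJ/kg
eta_s = dh_ideal / dh_actual = 22.9 / 37.9
eta_s = 0.6042

0.6042


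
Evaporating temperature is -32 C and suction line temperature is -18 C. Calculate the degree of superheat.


Superheat = T_suction - T_evap
Superheat = -18 - (-32)
Superheat = 14 K

14


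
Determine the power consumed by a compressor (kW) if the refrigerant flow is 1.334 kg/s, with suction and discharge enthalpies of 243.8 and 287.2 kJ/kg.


dh = 287.2 - 243.8 = 43.4 kJ/kg
W = m_dot * dh = 1.334 * 43.4 = 57.9 kW

57.9


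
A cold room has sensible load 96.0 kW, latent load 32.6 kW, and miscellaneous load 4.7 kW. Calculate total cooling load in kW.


Q_total = Q_s + Q_l + Q_misc
Q_total = 96.0 + 32.6 + 4.7
Q_total = 133.3 kW

133.3


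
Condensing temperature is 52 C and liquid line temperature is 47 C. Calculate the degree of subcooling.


Subcooling = T_cond - T_liquid
Subcooling = 52 - 47
Subcooling = 5 K

5


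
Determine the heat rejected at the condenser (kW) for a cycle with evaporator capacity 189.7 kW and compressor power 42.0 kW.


Q_cond = Q_evap + W
Q_cond = 189.7 + 42.0
Q_cond = 231.7 kW

231.7


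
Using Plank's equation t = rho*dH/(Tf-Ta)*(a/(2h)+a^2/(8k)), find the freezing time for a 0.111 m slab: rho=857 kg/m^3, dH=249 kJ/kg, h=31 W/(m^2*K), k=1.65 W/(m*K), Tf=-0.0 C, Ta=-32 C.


dT = -0.0 - (-32) = 32.0 K
term1 = a/(2h) = 0.111/(2*31) = 0.001790322581
term2 = a^2/(8k) = 0.111^2/(8*1.65) = 0.0009334090909
t = rho*dH*1000/dT * (term1 + term2)
t = 857*249*1000/32.0 * (0.001790322581 + 0.0009334090909)
t = 18163 s

18163


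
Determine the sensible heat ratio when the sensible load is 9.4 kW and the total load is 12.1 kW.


SHR = Q_sensible / Q_total
SHR = 9.4 / 12.1
SHR = 0.777

0.777


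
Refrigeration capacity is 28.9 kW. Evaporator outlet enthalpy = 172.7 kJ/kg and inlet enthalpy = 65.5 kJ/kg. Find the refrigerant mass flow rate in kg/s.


dh = 172.7 - 65.5 = 107.2 kJ/kg
m_dot = Q / dh = 28.9 / 107.2 = 0.2696 kg/s

0.2696


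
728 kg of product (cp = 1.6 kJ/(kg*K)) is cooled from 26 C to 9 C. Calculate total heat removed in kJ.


dT = 26 - (9) = 17 K
Q = m * cp * dT = 728 * 1.6 * 17
Q = 19802 kJ

19802


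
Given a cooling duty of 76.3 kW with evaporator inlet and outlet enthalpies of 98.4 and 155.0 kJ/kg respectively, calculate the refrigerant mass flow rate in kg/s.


dh = 155.0 - 98.4 = 56.6 kJ/kg
m_dot = Q / dh = 76.3 / 56.6 = 1.3481 kg/s

1.3481


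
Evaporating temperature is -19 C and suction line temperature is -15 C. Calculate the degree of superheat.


Superheat = T_suction - T_evap
Superheat = -15 - (-19)
Superheat = 4 K

4


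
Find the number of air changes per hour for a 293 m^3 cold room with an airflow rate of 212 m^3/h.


ACH = flow / volume
ACH = 212 / 293
ACH = 0.724

0.724


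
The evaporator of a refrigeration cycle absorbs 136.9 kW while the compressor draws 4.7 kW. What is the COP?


COP = Q_evap / W
COP = 136.9 / 4.7
COP = 29.128

29.128


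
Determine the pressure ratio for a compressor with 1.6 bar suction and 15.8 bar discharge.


PR = P_high / P_low
PR = 15.8 / 1.6
PR = 9.875

9.875


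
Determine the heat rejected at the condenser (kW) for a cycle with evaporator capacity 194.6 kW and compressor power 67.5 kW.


Q_cond = Q_evap + W
Q_cond = 194.6 + 67.5
Q_cond = 262.1 kW

262.1


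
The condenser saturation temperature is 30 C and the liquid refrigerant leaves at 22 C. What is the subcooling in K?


Subcooling = T_cond - T_liquid
Subcooling = 30 - 22
Subcooling = 8 K

8


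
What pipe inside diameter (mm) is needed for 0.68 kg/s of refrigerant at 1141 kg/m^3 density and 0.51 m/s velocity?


A = m_dot / (rho * v) = 0.68 / (1141 * 0.51) = 0.001168565586 m^2
d = sqrt(4*A/pi) * 1000
d = 38.6 mm

38.6


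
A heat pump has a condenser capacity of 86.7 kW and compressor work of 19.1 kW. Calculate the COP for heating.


COP_hp = Q_cond / W
COP_hp = 86.7 / 19.1
COP_hp = 4.539

4.539


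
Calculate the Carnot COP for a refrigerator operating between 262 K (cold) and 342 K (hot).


dT = 342 - 262 = 80 K
COP_carnot = T_cold / dT = 262 / 80
COP_carnot = 3.275

3.275


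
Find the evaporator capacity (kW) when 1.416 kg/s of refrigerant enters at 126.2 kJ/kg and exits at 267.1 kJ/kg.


dh = 267.1 - 126.2 = 140.9 kJ/kg
Q_evap = m_dot * dh = 1.416 * 140.9
Q_evap = 199.51 kW

199.51


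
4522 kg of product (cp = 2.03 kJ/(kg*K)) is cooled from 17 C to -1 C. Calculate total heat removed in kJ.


dT = 17 - (-1) = 18 K
Q = m * cp * dT = 4522 * 2.03 * 18
Q = 165234 kJ

165234


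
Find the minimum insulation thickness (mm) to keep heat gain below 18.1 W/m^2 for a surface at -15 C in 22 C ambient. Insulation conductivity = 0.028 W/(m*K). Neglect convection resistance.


dT = 22 - (-15) = 37 K
thickness = k * dT / q_max * 1000
thickness = 0.028 * 37 / 18.1 * 1000
thickness = 57.2 mm

57.2


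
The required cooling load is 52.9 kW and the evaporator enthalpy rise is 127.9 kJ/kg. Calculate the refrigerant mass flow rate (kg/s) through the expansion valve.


m_dot = Q / dh
m_dot = 52.9 / 127.9
m_dot = 0.4136 kg/s

0.4136


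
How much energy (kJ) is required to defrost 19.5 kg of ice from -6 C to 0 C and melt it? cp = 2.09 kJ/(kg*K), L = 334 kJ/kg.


Sensible heat = cp * dT = 2.09 * 6 = 12.54 kJ/kg
Total per kg = 12.54 + 334 = 346.54 kJ/kg
Q = m * total = 19.5 * 346.54
Q = 6757.5 kJ

6757.5


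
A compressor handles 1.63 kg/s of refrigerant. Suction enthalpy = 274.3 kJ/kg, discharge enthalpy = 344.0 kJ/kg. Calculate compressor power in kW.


dh = 344.0 - 274.3 = 69.7 kJ/kg
W = m_dot * dh = 1.63 * 69.7 = 113.61 kW

113.61


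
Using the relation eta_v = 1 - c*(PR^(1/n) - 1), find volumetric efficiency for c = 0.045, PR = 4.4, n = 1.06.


PR^(1/n) = 4.4^(1/1.06) = 4.0460461
eta_v = 1 - 0.045 * (4.0460461 - 1)
eta_v = 0.8629

0.8629


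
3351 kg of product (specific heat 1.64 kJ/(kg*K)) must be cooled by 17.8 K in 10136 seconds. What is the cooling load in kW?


Q = m * cp * dT / t
Q = 3351 * 1.64 * 17.8 / 10136
Q = 9.651 kW

9.651


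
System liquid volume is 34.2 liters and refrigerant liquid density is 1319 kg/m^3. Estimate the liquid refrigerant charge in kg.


Charge = V * rho / 1000
Charge = 34.2 * 1319 / 1000
Charge = 45.11 kg

45.11


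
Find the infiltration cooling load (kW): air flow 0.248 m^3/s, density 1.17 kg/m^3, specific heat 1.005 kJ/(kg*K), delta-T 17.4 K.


Q = V_dot * rho * cp * dT
Q = 0.248 * 1.17 * 1.005 * 17.4
Q = 5.074 kW

5.074


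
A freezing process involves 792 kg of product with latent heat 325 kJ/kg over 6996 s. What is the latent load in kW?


Q_lat = m * h_fg / t
Q_lat = 792 * 325 / 6996
Q_lat = 36.79 kW

36.79


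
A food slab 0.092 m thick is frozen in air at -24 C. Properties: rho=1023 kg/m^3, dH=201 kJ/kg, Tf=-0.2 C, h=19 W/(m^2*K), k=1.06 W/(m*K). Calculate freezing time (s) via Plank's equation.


dT = -0.2 - (-24) = 23.8 K
term1 = a/(2h) = 0.092/(2*19) = 0.002421052632
term2 = a^2/(8k) = 0.092^2/(8*1.06) = 0.0009981132075
t = rho*dH*1000/dT * (term1 + term2)
t = 1023*201*1000/23.8 * (0.002421052632 + 0.0009981132075)
t = 29540 s

29540


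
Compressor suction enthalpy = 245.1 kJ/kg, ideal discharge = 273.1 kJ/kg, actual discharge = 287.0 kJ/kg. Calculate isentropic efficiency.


dh_ideal = 273.1 - 245.1 = 28.0 kJ/kg
dh_actual = 287.0 - 245.1 = 41.9 kJ/kg
eta_s = dh_ideal / dh_actual = 28.0 / 41.9
eta_s = 0.6683

0.6683


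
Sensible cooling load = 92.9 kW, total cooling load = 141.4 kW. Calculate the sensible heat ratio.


SHR = Q_sensible / Q_total
SHR = 92.9 / 141.4
SHR = 0.657

0.657


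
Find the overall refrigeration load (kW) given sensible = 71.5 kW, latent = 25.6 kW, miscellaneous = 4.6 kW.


Q_total = Q_s + Q_l + Q_misc
Q_total = 71.5 + 25.6 + 4.6
Q_total = 101.7 kW

101.7


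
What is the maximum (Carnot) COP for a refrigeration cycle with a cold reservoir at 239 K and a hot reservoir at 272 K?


dT = 272 - 239 = 33 K
COP_carnot = T_cold / dT = 239 / 33
COP_carnot = 7.242

7.242


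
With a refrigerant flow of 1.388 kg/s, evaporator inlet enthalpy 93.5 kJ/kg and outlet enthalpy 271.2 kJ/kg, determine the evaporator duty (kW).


dh = 271.2 - 93.5 = 177.7 kJ/kg
Q_evap = m_dot * dh = 1.388 * 177.7
Q_evap = 246.65 kW

246.65


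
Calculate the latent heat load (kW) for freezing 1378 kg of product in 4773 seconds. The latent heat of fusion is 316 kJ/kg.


Q_lat = m * h_fg / t
Q_lat = 1378 * 316 / 4773
Q_lat = 91.23 kW

91.23


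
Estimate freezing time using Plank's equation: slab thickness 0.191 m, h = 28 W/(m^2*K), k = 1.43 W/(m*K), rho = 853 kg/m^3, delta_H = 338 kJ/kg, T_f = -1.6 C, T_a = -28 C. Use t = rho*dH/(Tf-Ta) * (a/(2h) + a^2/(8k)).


dT = -1.6 - (-28) = 26.4 K
term1 = a/(2h) = 0.191/(2*28) = 0.003410714286
term2 = a^2/(8k) = 0.191^2/(8*1.43) = 0.003188898601
t = rho*dH*1000/dT * (term1 + term2)
t = 853*338*1000/26.4 * (0.003410714286 + 0.003188898601)
t = 72074 s

72074


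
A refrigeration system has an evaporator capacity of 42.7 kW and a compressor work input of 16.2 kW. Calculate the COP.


COP = Q_evap / W
COP = 42.7 / 16.2
COP = 2.636

2.636


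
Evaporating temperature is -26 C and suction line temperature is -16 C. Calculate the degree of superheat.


Superheat = T_suction - T_evap
Superheat = -16 - (-26)
Superheat = 10 K

10


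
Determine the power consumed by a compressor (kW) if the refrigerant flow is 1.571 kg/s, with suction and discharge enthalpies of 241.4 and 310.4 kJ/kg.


dh = 310.4 - 241.4 = 69.0 kJ/kg
W = m_dot * dh = 1.571 * 69.0 = 108.4 kW

108.4


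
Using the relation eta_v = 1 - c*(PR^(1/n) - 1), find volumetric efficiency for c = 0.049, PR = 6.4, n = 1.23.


PR^(1/n) = 6.4^(1/1.23) = 4.52304463
eta_v = 1 - 0.049 * (4.52304463 - 1)
eta_v = 0.8274

0.8274


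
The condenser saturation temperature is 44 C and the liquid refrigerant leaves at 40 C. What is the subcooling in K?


Subcooling = T_cond - T_liquid
Subcooling = 44 - 40
Subcooling = 4 K

4


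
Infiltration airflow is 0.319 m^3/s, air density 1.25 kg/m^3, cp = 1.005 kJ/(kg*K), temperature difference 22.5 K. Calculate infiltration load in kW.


Q = V_dot * rho * cp * dT
Q = 0.319 * 1.25 * 1.005 * 22.5
Q = 9.017 kW

9.017


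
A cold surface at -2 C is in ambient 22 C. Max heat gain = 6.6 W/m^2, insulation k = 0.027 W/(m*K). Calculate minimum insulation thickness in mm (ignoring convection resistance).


dT = 22 - (-2) = 24 K
thickness = k * dT / q_max * 1000
thickness = 0.027 * 24 / 6.6 * 1000
thickness = 98.2 mm

98.2


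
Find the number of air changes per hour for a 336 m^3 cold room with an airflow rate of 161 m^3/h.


ACH = flow / volume
ACH = 161 / 336
ACH = 0.479

0.479


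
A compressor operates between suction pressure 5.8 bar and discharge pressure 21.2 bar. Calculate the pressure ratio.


PR = P_high / P_low
PR = 21.2 / 5.8
PR = 3.655

3.655


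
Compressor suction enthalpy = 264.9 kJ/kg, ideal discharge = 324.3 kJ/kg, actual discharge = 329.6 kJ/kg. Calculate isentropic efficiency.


dh_ideal = 324.3 - 264.9 = 59.4 kJ/kg
dh_actual = 329.6 - 264.9 = 64.7 kJ/kg
eta_s = dh_ideal / dh_actual = 59.4 / 64.7
eta_s = 0.9181

0.9181


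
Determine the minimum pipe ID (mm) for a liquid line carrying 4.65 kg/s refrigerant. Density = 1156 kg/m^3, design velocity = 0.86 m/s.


A = m_dot / (rho * v) = 4.65 / (1156 * 0.86) = 0.004677315523 m^2
d = sqrt(4*A/pi) * 1000
d = 77.2 mm

77.2


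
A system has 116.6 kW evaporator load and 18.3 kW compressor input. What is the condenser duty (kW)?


Q_cond = Q_evap + W
Q_cond = 116.6 + 18.3
Q_cond = 134.9 kW

134.9


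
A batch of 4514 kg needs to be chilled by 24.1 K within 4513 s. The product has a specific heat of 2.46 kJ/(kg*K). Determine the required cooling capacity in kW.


Q = m * cp * dT / t
Q = 4514 * 2.46 * 24.1 / 4513
Q = 59.299 kW

59.299


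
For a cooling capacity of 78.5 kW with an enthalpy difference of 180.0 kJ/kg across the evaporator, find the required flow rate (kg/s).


m_dot = Q / dh
m_dot = 78.5 / 180.0
m_dot = 0.4361 kg/s

0.4361


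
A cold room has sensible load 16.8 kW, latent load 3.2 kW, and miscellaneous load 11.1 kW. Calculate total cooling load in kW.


Q_total = Q_s + Q_l + Q_misc
Q_total = 16.8 + 3.2 + 11.1
Q_total = 31.1 kW

31.1


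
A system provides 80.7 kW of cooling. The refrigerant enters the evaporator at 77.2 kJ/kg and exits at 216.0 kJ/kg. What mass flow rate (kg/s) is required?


dh = 216.0 - 77.2 = 138.8 kJ/kg
m_dot = Q / dh = 80.7 / 138.8 = 0.5814 kg/s

0.5814


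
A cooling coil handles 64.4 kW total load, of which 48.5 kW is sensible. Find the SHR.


SHR = Q_sensible / Q_total
SHR = 48.5 / 64.4
SHR = 0.753

0.753


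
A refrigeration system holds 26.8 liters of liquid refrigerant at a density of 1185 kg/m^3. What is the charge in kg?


Charge = V * rho / 1000
Charge = 26.8 * 1185 / 1000
Charge = 31.76 kg

31.76


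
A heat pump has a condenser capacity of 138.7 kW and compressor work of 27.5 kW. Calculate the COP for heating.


COP_hp = Q_cond / W
COP_hp = 138.7 / 27.5
COP_hp = 5.044

5.044


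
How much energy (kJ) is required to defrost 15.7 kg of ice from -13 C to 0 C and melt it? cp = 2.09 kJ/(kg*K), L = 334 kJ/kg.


Sensible heat = cp * dT = 2.09 * 13 = 27.17 kJ/kg
Total per kg = 27.17 + 334 = 361.17 kJ/kg
Q = m * total = 15.7 * 361.17
Q = 5670.4 kJ

5670.4


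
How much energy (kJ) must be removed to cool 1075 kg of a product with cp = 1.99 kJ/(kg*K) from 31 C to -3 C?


dT = 31 - (-3) = 34 K
Q = m * cp * dT = 1075 * 1.99 * 34
Q = 72735 kJ

72735


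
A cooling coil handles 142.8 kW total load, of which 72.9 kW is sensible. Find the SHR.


SHR = Q_sensible / Q_total
SHR = 72.9 / 142.8
SHR = 0.511

0.511


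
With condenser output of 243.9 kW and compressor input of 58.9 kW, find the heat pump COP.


COP_hp = Q_cond / W
COP_hp = 243.9 / 58.9
COP_hp = 4.141

4.141


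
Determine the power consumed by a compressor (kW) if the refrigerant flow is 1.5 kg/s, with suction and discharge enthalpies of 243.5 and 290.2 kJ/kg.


dh = 290.2 - 243.5 = 46.7 kJ/kg
W = m_dot * dh = 1.5 * 46.7 = 70.05 kW

70.05


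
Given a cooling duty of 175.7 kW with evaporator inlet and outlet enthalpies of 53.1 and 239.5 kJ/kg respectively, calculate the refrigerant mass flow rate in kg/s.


dh = 239.5 - 53.1 = 186.4 kJ/kg
m_dot = Q / dh = 175.7 / 186.4 = 0.9426 kg/s

0.9426


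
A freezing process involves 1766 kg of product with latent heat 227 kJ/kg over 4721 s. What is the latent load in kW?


Q_lat = m * h_fg / t
Q_lat = 1766 * 227 / 4721
Q_lat = 84.91 kW

84.91


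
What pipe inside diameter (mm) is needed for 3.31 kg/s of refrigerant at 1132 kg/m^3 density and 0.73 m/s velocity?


A = m_dot / (rho * v) = 3.31 / (1132 * 0.73) = 0.004005518176 m^2
d = sqrt(4*A/pi) * 1000
d = 71.4 mm

71.4


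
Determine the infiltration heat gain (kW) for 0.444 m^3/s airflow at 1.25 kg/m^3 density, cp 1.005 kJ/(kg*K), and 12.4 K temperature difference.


Q = V_dot * rho * cp * dT
Q = 0.444 * 1.25 * 1.005 * 12.4
Q = 6.916 kW

6.916


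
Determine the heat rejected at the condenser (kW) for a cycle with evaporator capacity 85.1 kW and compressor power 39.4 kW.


Q_cond = Q_evap + W
Q_cond = 85.1 + 39.4
Q_cond = 124.5 kW

124.5


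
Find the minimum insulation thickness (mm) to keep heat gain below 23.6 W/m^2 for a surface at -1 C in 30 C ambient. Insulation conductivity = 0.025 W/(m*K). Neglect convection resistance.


dT = 30 - (-1) = 31 K
thickness = k * dT / q_max * 1000
thickness = 0.025 * 31 / 23.6 * 1000
thickness = 32.8 mm

32.8


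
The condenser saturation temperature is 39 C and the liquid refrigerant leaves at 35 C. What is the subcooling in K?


Subcooling = T_cond - T_liquid
Subcooling = 39 - 35
Subcooling = 4 K

4


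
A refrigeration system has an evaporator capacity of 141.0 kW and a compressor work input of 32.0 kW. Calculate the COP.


COP = Q_evap / W
COP = 141.0 / 32.0
COP = 4.406

4.406


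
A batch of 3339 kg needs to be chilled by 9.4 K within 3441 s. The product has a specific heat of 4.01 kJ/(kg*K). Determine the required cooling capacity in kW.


Q = m * cp * dT / t
Q = 3339 * 4.01 * 9.4 / 3441
Q = 36.577 kW

36.577


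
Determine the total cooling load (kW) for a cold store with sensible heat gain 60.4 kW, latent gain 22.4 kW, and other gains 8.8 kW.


Q_total = Q_s + Q_l + Q_misc
Q_total = 60.4 + 22.4 + 8.8
Q_total = 91.6 kW

91.6


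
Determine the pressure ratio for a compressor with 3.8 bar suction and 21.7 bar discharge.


PR = P_high / P_low
PR = 21.7 / 3.8
PR = 5.711

5.711


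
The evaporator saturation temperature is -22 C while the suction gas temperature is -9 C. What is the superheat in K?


Superheat = T_suction - T_evap
Superheat = -9 - (-22)
Superheat = 13 K

13


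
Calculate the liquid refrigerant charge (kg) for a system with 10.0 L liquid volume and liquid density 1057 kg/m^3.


Charge = V * rho / 1000
Charge = 10.0 * 1057 / 1000
Charge = 10.57 kg

10.57


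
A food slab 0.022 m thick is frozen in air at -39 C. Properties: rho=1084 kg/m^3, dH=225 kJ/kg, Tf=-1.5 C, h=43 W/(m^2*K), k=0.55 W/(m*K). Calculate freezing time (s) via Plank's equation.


dT = -1.5 - (-39) = 37.5 K
term1 = a/(2h) = 0.022/(2*43) = 0.0002558139535
term2 = a^2/(8k) = 0.022^2/(8*0.55) = 0.00011
t = rho*dH*1000/dT * (term1 + term2)
t = 1084*225*1000/37.5 * (0.0002558139535 + 0.00011)
t = 2379 s

2379


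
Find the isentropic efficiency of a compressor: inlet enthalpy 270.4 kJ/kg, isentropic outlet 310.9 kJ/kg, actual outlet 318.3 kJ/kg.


dh_ideal = 310.9 - 270.4 = 40.5 kJ/kg
dh_actual = 318.3 - 270.4 = 47.9 kJ/kg
eta_s = dh_ideal / dh_actual = 40.5 / 47.9
eta_s = 0.8455

0.8455


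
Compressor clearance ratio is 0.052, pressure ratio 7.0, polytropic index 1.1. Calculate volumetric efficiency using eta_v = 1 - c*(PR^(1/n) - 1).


PR^(1/n) = 7.0^(1/1.1) = 5.86503956
eta_v = 1 - 0.052 * (5.86503956 - 1)
eta_v = 0.747

0.747


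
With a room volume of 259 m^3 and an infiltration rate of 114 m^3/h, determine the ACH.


ACH = flow / volume
ACH = 114 / 259
ACH = 0.44

0.44


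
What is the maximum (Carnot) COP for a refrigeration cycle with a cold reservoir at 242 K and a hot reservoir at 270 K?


dT = 270 - 242 = 28 K
COP_carnot = T_cold / dT = 242 / 28
COP_carnot = 8.643

8.643


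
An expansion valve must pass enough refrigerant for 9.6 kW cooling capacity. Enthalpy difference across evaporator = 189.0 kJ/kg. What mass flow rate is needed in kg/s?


m_dot = Q / dh
m_dot = 9.6 / 189.0
m_dot = 0.0508 kg/s

0.0508


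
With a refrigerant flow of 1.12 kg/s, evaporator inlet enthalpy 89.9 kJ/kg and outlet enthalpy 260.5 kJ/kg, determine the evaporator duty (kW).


dh = 260.5 - 89.9 = 170.6 kJ/kg
Q_evap = m_dot * dh = 1.12 * 170.6
Q_evap = 191.07 kW

191.07


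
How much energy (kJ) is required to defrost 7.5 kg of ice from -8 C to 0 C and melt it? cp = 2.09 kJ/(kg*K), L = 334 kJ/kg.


Sensible heat = cp * dT = 2.09 * 8 = 16.72 kJ/kg
Total per kg = 16.72 + 334 = 350.72 kJ/kg
Q = m * total = 7.5 * 350.72
Q = 2630.4 kJ

2630.4


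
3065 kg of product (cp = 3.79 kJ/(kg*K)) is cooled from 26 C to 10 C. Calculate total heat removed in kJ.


dT = 26 - (10) = 16 K
Q = m * cp * dT = 3065 * 3.79 * 16
Q = 185862 kJ

185862


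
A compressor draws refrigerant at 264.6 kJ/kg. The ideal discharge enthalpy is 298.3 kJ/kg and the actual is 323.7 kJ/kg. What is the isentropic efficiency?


dh_ideal = 298.3 - 264.6 = 33.7 kJ/kg
dh_actual = 323.7 - 264.6 = 59.1 kJ/kg
eta_s = dh_ideal / dh_actual = 33.7 / 59.1
eta_s = 0.5702

0.5702


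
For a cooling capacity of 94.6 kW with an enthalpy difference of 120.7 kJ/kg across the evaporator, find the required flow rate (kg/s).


m_dot = Q / dh
m_dot = 94.6 / 120.7
m_dot = 0.7838 kg/s

0.7838


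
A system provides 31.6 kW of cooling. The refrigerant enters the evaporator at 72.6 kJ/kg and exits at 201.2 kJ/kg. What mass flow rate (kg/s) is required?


dh = 201.2 - 72.6 = 128.6 kJ/kg
m_dot = Q / dh = 31.6 / 128.6 = 0.2457 kg/s

0.2457


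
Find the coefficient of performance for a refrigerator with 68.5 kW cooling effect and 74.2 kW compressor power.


COP = Q_evap / W
COP = 68.5 / 74.2
COP = 0.923

0.923


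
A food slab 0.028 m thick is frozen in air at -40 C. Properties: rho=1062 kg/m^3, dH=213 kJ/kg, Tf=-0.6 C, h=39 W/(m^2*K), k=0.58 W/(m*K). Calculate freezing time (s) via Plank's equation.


dT = -0.6 - (-40) = 39.4 K
term1 = a/(2h) = 0.028/(2*39) = 0.000358974359
term2 = a^2/(8k) = 0.028^2/(8*0.58) = 0.0001689655172
t = rho*dH*1000/dT * (term1 + term2)
t = 1062*213*1000/39.4 * (0.000358974359 + 0.0001689655172)
t = 3031 s

3031


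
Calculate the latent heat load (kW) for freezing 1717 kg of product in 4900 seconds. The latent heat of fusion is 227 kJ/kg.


Q_lat = m * h_fg / t
Q_lat = 1717 * 227 / 4900
Q_lat = 79.54 kW

79.54


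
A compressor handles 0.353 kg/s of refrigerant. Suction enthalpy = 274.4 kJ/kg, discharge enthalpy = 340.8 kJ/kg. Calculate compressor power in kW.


dh = 340.8 - 274.4 = 66.4 kJ/kg
W = m_dot * dh = 0.353 * 66.4 = 23.44 kW

23.44


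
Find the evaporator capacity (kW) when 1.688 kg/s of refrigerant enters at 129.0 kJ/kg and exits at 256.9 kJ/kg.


dh = 256.9 - 129.0 = 127.9 kJ/kg
Q_evap = m_dot * dh = 1.688 * 127.9
Q_evap = 215.9 kW

215.9


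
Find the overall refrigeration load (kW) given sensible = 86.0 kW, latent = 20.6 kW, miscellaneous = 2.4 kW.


Q_total = Q_s + Q_l + Q_misc
Q_total = 86.0 + 20.6 + 2.4
Q_total = 109.0 kW

109.0


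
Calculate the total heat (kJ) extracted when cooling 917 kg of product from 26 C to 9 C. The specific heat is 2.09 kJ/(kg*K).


dT = 26 - (9) = 17 K
Q = m * cp * dT = 917 * 2.09 * 17
Q = 32581 kJ

32581


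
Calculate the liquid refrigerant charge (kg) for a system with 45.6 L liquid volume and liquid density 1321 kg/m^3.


Charge = V * rho / 1000
Charge = 45.6 * 1321 / 1000
Charge = 60.24 kg

60.24


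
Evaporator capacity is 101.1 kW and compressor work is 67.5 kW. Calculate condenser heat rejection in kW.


Q_cond = Q_evap + W
Q_cond = 101.1 + 67.5
Q_cond = 168.6 kW

168.6


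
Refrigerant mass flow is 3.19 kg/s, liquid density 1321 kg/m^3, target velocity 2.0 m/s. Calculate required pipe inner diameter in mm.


A = m_dot / (rho * v) = 3.19 / (1321 * 2.0) = 0.001207418622 m^2
d = sqrt(4*A/pi) * 1000
d = 39.2 mm

39.2


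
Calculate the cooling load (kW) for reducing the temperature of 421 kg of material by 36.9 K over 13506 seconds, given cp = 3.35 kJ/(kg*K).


Q = m * cp * dT / t
Q = 421 * 3.35 * 36.9 / 13506
Q = 3.853 kW

3.853


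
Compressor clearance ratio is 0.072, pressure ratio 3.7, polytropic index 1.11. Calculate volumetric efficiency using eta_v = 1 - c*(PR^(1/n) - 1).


PR^(1/n) = 3.7^(1/1.11) = 3.25007546
eta_v = 1 - 0.072 * (3.25007546 - 1)
eta_v = 0.838

0.838


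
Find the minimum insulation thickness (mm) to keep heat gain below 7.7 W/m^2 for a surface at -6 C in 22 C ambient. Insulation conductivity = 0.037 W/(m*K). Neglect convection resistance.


dT = 22 - (-6) = 28 K
thickness = k * dT / q_max * 1000
thickness = 0.037 * 28 / 7.7 * 1000
thickness = 134.5 mm

134.5


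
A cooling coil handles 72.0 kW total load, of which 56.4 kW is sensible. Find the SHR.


SHR = Q_sensible / Q_total
SHR = 56.4 / 72.0
SHR = 0.783

0.783


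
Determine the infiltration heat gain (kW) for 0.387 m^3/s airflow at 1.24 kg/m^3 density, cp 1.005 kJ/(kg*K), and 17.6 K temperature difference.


Q = V_dot * rho * cp * dT
Q = 0.387 * 1.24 * 1.005 * 17.6
Q = 8.488 kW

8.488


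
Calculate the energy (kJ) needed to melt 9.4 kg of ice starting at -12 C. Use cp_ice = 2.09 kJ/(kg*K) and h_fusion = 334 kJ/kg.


Sensible heat = cp * dT = 2.09 * 12 = 25.08 kJ/kg
Total per kg = 25.08 + 334 = 359.08 kJ/kg
Q = m * total = 9.4 * 359.08
Q = 3375.4 kJ

3375.4


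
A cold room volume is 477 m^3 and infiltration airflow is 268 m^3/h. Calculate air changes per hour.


ACH = flow / volume
ACH = 268 / 477
ACH = 0.562

0.562


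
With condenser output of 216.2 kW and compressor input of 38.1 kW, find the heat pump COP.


COP_hp = Q_cond / W
COP_hp = 216.2 / 38.1
COP_hp = 5.675

5.675


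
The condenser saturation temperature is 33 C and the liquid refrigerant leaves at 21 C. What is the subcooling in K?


Subcooling = T_cond - T_liquid
Subcooling = 33 - 21
Subcooling = 12 K

12


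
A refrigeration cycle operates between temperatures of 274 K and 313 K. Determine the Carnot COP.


dT = 313 - 274 = 39 K
COP_carnot = T_cold / dT = 274 / 39
COP_carnot = 7.026

7.026


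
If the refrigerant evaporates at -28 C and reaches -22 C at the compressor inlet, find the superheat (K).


Superheat = T_suction - T_evap
Superheat = -22 - (-28)
Superheat = 6 K

6


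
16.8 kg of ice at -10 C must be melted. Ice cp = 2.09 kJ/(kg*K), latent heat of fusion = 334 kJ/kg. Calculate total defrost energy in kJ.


Sensible heat = cp * dT = 2.09 * 10 = 20.9 kJ/kg
Total per kg = 20.9 + 334 = 354.9 kJ/kg
Q = m * total = 16.8 * 354.9
Q = 5962.3 kJ

5962.3


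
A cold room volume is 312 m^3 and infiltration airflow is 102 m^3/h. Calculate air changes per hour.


ACH = flow / volume
ACH = 102 / 312
ACH = 0.327

0.327


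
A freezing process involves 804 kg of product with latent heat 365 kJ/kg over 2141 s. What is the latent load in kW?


Q_lat = m * h_fg / t
Q_lat = 804 * 365 / 2141
Q_lat = 137.07 kW

137.07


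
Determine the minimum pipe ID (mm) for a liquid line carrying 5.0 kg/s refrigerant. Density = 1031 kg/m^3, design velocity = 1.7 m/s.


A = m_dot / (rho * v) = 5.0 / (1031 * 1.7) = 0.002852741485 m^2
d = sqrt(4*A/pi) * 1000
d = 60.3 mm

60.3


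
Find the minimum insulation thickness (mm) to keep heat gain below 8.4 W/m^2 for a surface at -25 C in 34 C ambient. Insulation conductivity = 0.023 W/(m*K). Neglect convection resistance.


dT = 34 - (-25) = 59 K
thickness = k * dT / q_max * 1000
thickness = 0.023 * 59 / 8.4 * 1000
thickness = 161.5 mm

161.5


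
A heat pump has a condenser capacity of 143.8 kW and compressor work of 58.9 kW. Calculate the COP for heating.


COP_hp = Q_cond / W
COP_hp = 143.8 / 58.9
COP_hp = 2.441

2.441


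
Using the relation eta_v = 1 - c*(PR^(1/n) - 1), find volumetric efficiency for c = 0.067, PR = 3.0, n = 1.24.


PR^(1/n) = 3.0^(1/1.24) = 2.42535439
eta_v = 1 - 0.067 * (2.42535439 - 1)
eta_v = 0.9045

0.9045


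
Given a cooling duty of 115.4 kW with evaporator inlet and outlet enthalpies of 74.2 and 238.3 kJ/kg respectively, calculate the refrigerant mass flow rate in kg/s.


dh = 238.3 - 74.2 = 164.1 kJ/kg
m_dot = Q / dh = 115.4 / 164.1 = 0.7032 kg/s

0.7032


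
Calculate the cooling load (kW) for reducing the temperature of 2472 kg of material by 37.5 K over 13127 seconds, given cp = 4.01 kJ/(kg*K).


Q = m * cp * dT / t
Q = 2472 * 4.01 * 37.5 / 13127
Q = 28.318 kW

28.318


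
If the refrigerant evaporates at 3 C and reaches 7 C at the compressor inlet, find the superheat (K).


Superheat = T_suction - T_evap
Superheat = 7 - (3)
Superheat = 4 K

4


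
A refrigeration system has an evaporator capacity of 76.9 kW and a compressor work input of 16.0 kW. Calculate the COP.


COP = Q_evap / W
COP = 76.9 / 16.0
COP = 4.806

4.806


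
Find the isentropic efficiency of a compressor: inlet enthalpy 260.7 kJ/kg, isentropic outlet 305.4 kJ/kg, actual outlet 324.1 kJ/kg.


dh_ideal = 305.4 - 260.7 = 44.7 kJ/kg
dh_actual = 324.1 - 260.7 = 63.4 kJ/kg
eta_s = dh_ideal / dh_actual = 44.7 / 63.4
eta_s = 0.705

0.705


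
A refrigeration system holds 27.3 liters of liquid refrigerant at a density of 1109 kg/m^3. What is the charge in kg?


Charge = V * rho / 1000
Charge = 27.3 * 1109 / 1000
Charge = 30.28 kg

30.28


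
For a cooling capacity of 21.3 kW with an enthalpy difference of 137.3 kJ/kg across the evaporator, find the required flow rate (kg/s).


m_dot = Q / dh
m_dot = 21.3 / 137.3
m_dot = 0.1551 kg/s

0.1551


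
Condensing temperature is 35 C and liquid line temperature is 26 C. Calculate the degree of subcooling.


Subcooling = T_cond - T_liquid
Subcooling = 35 - 26
Subcooling = 9 K

9


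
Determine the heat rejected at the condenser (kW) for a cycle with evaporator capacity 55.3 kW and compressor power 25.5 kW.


Q_cond = Q_evap + W
Q_cond = 55.3 + 25.5
Q_cond = 80.8 kW

80.8


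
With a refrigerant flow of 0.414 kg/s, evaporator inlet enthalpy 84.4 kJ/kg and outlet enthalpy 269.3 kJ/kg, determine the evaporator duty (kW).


dh = 269.3 - 84.4 = 184.9 kJ/kg
Q_evap = m_dot * dh = 0.414 * 184.9
Q_evap = 76.55 kW

76.55


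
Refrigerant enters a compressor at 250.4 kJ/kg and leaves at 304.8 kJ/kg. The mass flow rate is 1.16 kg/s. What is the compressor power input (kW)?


dh = 304.8 - 250.4 = 54.4 kJ/kg
W = m_dot * dh = 1.16 * 54.4 = 63.1 kW

63.1


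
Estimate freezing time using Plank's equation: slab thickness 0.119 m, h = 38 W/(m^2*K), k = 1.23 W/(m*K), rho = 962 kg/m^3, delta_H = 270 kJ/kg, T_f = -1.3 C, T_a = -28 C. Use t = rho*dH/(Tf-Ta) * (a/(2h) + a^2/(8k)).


dT = -1.3 - (-28) = 26.7 K
term1 = a/(2h) = 0.119/(2*38) = 0.001565789474
term2 = a^2/(8k) = 0.119^2/(8*1.23) = 0.001439126016
t = rho*dH*1000/dT * (term1 + term2)
t = 962*270*1000/26.7 * (0.001565789474 + 0.001439126016)
t = 29232 s

29232


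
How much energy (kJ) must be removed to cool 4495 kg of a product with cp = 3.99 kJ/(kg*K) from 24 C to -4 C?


dT = 24 - (-4) = 28 K
Q = m * cp * dT = 4495 * 3.99 * 28
Q = 502181 kJ

502181


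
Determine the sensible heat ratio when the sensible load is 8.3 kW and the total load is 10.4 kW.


SHR = Q_sensible / Q_total
SHR = 8.3 / 10.4
SHR = 0.798

0.798
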